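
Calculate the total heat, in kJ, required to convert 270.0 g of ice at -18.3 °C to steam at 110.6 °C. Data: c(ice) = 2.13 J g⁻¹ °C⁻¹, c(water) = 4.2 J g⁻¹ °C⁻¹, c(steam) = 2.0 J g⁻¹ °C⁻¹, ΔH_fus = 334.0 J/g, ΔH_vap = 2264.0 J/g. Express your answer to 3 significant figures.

q = 831 kJ

q1 (heat ice -18.3→0.0 °C): 270.0 × 2.13 × 18.3 = 10524 J
q2 (melt at 0 °C): 270.0 × 334.0 = 90180 J
q3 (heat water 0.0→100.0 °C): 270.0 × 4.2 × 100.0 = 113400 J
q4 (vaporize at 100 °C): 270.0 × 2264.0 = 611280 J
q5 (heat steam 100.0→110.6 °C): 270.0 × 2.0 × 10.6 = 5724 J
Total: 10524 + 90180 + 113400 + 611280 + 5724 = 831108 J = 831 kJ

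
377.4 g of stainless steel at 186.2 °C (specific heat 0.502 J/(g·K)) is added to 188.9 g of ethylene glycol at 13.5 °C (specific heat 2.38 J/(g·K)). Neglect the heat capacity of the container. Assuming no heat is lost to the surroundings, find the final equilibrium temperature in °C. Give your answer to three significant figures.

Heat lost by stainless steel = heat gained by ethylene glycol.
(377.4)(0.502)(186.2 − T) = (188.9)(2.38)(T − 13.5)
189.4548 (186.2 − T) = 449.582 (T − 13.5)
35276 − 189.4548 T = 449.582 T − 6069.4
41345.4 = 639.0368 T
T = 64.70 °C

T_f = 64.7 °C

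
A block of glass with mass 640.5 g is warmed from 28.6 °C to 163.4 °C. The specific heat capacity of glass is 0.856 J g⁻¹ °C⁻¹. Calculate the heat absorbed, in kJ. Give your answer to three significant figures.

q = m c ΔT = 640.5 × 0.856 × (163.4 − 28.6)
q = 640.5 × 0.856 × 134.8 = 73910 J = 73.9 kJ

q = 73.9 kJ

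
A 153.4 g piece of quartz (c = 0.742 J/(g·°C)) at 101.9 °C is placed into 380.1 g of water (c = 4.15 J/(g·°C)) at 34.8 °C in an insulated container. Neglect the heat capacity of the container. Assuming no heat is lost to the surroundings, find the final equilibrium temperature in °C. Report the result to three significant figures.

T_f = 39.3 °C

Heat lost by quartz = heat gained by water.
(153.4)(0.742)(101.9 − T) = (380.1)(4.15)(T − 34.8)
113.8228 (101.9 − T) = 1577.415 (T − 34.8)
11599 − 113.8228 T = 1577.415 T − 54894
66493 = 1691.2378 T
T = 39.32 °C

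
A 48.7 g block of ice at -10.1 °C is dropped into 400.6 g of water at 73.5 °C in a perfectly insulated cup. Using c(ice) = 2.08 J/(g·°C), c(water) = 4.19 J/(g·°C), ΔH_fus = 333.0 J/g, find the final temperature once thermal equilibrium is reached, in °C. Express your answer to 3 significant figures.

T_f = 56.4 °C

Heat to bring ice to 0 °C and melt it: q₁ = 48.7×2.08×10.1 + 48.7×333.0 = 17240 J
Heat the water can supply cooling to 0 °C: 400.6×4.19×73.5 = 123371 J > q₁, so all ice melts.
Energy balance: 400.6×4.19×(73.5 − T) = 17240 + 48.7×4.19×(T − 0)
1678.514(73.5 − T) = 17240 + 204.053 T
123371 − 17240 = 1882.567 T
T = 106131 / 1882.567 = 56.38 °C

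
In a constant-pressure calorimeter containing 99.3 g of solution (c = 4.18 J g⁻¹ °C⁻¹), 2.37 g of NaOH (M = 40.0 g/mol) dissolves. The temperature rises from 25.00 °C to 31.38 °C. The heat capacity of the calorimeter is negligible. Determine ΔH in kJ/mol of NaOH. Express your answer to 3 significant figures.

|ΔT| = |31.38 − 25.00| = 6.38 °C
|q_surr| = (99.3 × 4.18) × 6.38 = 415.074 × 6.38 = 2648 J
n(NaOH) = 2.37 / 40.0 = 0.05925 mol
Temperature rose, so q_rxn = −|q_surr| = -2.648 kJ
ΔH = q_rxn / n = -44.69 kJ/mol

ΔH = -44.7 kJ/mol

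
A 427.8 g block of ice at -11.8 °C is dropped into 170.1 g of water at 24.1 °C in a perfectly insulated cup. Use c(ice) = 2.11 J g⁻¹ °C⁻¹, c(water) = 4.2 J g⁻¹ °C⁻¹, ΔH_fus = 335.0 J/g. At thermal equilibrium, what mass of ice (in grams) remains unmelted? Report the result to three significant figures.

Heat to warm all ice to 0 °C: 427.8×2.11×11.8 = 10651 J
Heat released by water cooling to 0 °C: 170.1×4.2×24.1 = 17218 J
17218 J < 10651 + 427.8×335.0 = 153964 J, so not all ice melts; final T = 0 °C.
Heat left for melting: 17218 − 10651 = 6567 J
Mass melted = 6567 / 335.0 = 19.60 g
Ice remaining = 427.8 − 19.60 = 408.20 g

m_ice remaining = 408 g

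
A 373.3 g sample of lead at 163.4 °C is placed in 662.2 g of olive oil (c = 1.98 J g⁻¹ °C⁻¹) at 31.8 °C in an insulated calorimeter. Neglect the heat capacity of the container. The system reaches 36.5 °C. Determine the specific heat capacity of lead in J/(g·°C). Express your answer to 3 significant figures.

q_gained = (662.2 × 1.98) × (36.5 − 31.8) = 6162 J
q_lost = 373.3 × c × (163.4 − 36.5) = 47371.77 c
Set equal: c = 6162 / 47371.77 = 0.130 J/(g·°C)

c = 0.130 J/(g·°C)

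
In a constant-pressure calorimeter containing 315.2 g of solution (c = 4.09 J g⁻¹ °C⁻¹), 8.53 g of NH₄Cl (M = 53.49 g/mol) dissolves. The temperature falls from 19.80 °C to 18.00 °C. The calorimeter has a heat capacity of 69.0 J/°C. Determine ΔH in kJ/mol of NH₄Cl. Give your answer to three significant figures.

ΔH = 15.3 kJ/mol

|ΔT| = |18.00 − 19.80| = 1.80 °C
|q_surr| = (315.2 × 4.09 + 69.0) × 1.80 = 1358.168 × 1.80 = 2445 J
n(NH₄Cl) = 8.53 / 53.49 = 0.1595 mol
Temperature fell, so q_rxn = +|q_surr| = 2.445 kJ
ΔH = q_rxn / n = 15.33 kJ/mol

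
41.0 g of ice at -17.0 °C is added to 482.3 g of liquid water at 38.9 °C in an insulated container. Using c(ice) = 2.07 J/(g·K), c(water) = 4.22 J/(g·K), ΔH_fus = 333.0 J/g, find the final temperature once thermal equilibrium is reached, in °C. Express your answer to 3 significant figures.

T_f = 29.0 °C

Heat to bring ice to 0 °C and melt it: q₁ = 41.0×2.07×17.0 + 41.0×333.0 = 15096 J
Heat the water can supply cooling to 0 °C: 482.3×4.22×38.9 = 79173.4 J > q₁, so all ice melts.
Energy balance: 482.3×4.22×(38.9 − T) = 15096 + 41.0×4.22×(T − 0)
2035.306(38.9 − T) = 15096 + 173.02 T
79173.4 − 15096 = 2208.326 T
T = 64077.4 / 2208.326 = 29.02 °C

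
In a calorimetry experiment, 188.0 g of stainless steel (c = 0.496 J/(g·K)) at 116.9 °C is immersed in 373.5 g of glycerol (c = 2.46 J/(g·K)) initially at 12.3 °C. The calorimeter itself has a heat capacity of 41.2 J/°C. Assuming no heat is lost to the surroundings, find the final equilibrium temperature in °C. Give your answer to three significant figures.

Heat lost by stainless steel = heat gained by glycerol + calorimeter.
(188.0)(0.496)(116.9 − T) = [(373.5)(2.46) + 41.2](T − 12.3)
93.248 (116.9 − T) = 960.01 (T − 12.3)
10901 − 93.248 T = 960.01 T − 11808
22709 = 1053.258 T
T = 21.56 °C

T_f = 21.6 °C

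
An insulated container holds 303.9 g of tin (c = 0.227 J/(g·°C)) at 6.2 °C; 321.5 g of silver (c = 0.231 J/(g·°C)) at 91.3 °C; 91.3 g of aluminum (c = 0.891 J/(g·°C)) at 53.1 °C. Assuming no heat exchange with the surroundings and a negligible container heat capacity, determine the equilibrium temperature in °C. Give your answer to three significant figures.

Σ mᵢcᵢ(T − Tᵢ) = 0  ⇒  T = Σ mᵢcᵢTᵢ / Σ mᵢcᵢ
Σ mᵢcᵢ = 303.9×0.227 + 321.5×0.231 + 91.3×0.891 = 224.6001
Σ mᵢcᵢTᵢ = 68.9853×6.2 + 74.2665×91.3 + 81.3483×53.1 = 11528
T = 11528 / 224.6001 = 51.33 °C

T_f = 51.3 °C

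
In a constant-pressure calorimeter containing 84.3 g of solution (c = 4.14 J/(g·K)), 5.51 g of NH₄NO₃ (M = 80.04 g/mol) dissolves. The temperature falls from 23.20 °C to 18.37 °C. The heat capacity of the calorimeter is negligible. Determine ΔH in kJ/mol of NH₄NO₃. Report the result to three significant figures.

ΔH = 24.5 kJ/mol

|ΔT| = |18.37 − 23.20| = 4.83 °C
|q_surr| = (84.3 × 4.14) × 4.83 = 349.002 × 4.83 = 1686 J
n(NH₄NO₃) = 5.51 / 80.04 = 0.06884 mol
Temperature fell, so q_rxn = +|q_surr| = 1.686 kJ
ΔH = q_rxn / n = 24.49 kJ/mol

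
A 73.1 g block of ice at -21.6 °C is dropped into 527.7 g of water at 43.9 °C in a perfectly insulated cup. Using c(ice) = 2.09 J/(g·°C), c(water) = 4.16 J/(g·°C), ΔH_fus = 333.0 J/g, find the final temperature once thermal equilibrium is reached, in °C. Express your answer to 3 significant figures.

Heat to bring ice to 0 °C and melt it: q₁ = 73.1×2.09×21.6 + 73.1×333.0 = 27642 J
Heat the water can supply cooling to 0 °C: 527.7×4.16×43.9 = 96370.7 J > q₁, so all ice melts.
Energy balance: 527.7×4.16×(43.9 − T) = 27642 + 73.1×4.16×(T − 0)
2195.232(43.9 − T) = 27642 + 304.096 T
96370.7 − 27642 = 2499.328 T
T = 68728.7 / 2499.328 = 27.50 °C

T_f = 27.5 °C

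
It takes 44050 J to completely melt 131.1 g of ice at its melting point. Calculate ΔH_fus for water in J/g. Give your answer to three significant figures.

ΔH_fus = q / m = 44050 / 131.1 = 336 J/g

ΔH_fus = 336 J/g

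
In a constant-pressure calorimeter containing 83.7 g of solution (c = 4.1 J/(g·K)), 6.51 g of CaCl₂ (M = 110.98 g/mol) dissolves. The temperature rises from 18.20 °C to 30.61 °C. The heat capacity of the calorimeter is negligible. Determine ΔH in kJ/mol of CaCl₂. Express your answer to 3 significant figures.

ΔH = -72.6 kJ/mol

|ΔT| = |30.61 − 18.20| = 12.41 °C
|q_surr| = (83.7 × 4.1) × 12.41 = 343.17 × 12.41 = 4259 J
n(CaCl₂) = 6.51 / 110.98 = 0.05866 mol
Temperature rose, so q_rxn = −|q_surr| = -4.259 kJ
ΔH = q_rxn / n = -72.60 kJ/mol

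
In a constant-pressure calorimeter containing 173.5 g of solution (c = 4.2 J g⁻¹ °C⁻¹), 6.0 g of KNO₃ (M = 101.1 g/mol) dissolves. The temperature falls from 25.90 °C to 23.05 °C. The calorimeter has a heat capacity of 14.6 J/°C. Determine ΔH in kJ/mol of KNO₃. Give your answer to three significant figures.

ΔH = 35.7 kJ/mol

|ΔT| = |23.05 − 25.90| = 2.85 °C
|q_surr| = (173.5 × 4.2 + 14.6) × 2.85 = 743.3 × 2.85 = 2118 J
n(KNO₃) = 6.0 / 101.1 = 0.05935 mol
Temperature fell, so q_rxn = +|q_surr| = 2.118 kJ
ΔH = q_rxn / n = 35.69 kJ/mol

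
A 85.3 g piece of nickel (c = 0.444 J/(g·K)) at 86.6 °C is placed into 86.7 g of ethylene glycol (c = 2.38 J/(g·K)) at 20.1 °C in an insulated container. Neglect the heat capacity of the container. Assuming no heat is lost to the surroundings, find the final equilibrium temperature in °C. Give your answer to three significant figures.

T_f = 30.4 °C

Heat lost by nickel = heat gained by ethylene glycol.
(85.3)(0.444)(86.6 − T) = (86.7)(2.38)(T − 20.1)
37.8732 (86.6 − T) = 206.346 (T − 20.1)
3279.8 − 37.8732 T = 206.346 T − 4147.6
7427.4 = 244.2192 T
T = 30.41 °C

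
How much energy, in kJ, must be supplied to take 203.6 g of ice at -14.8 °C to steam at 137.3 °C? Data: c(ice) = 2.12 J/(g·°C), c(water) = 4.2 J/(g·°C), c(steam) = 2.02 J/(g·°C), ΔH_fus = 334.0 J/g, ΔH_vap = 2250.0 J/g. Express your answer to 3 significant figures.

q1 (heat ice -14.8→0.0 °C): 203.6 × 2.12 × 14.8 = 6388 J
q2 (melt at 0 °C): 203.6 × 334.0 = 68002 J
q3 (heat water 0.0→100.0 °C): 203.6 × 4.2 × 100.0 = 85512 J
q4 (vaporize at 100 °C): 203.6 × 2250.0 = 458100 J
q5 (heat steam 100.0→137.3 °C): 203.6 × 2.02 × 37.3 = 15340 J
Total: 6388 + 68002 + 85512 + 458100 + 15340 = 633342 J = 633 kJ

q = 633 kJ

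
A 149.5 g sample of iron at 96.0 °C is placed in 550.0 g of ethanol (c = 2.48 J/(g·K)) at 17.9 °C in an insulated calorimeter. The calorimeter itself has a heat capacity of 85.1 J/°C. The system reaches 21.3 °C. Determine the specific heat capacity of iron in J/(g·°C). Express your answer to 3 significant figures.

q_gained = (550.0 × 2.48 + 85.1) × (21.3 − 17.9) = 4927 J
q_lost = 149.5 × c × (96.0 − 21.3) = 11167.65 c
Set equal: c = 4927 / 11167.65 = 0.441 J/(g·°C)

c = 0.441 J/(g·°C)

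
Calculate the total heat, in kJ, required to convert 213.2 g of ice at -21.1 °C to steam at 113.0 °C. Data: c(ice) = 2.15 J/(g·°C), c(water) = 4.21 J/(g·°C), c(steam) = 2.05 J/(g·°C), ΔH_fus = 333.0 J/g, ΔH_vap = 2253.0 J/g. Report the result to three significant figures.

q = 656 kJ

q1 (heat ice -21.1→0.0 °C): 213.2 × 2.15 × 21.1 = 9672 J
q2 (melt at 0 °C): 213.2 × 333.0 = 70996 J
q3 (heat water 0.0→100.0 °C): 213.2 × 4.21 × 100.0 = 89757 J
q4 (vaporize at 100 °C): 213.2 × 2253.0 = 480340 J
q5 (heat steam 100.0→113.0 °C): 213.2 × 2.05 × 13.0 = 5682 J
Total: 9672 + 70996 + 89757 + 480340 + 5682 = 656447 J = 656 kJ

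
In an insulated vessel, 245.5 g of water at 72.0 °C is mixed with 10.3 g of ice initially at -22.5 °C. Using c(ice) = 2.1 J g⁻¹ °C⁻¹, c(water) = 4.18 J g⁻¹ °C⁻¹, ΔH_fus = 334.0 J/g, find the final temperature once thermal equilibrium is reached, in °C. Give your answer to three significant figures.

T_f = 65.4 °C

Heat to bring ice to 0 °C and melt it: q₁ = 10.3×2.1×22.5 + 10.3×334.0 = 3926.9 J
Heat the water can supply cooling to 0 °C: 245.5×4.18×72.0 = 73885.7 J > q₁, so all ice melts.
Energy balance: 245.5×4.18×(72.0 − T) = 3926.9 + 10.3×4.18×(T − 0)
1026.19(72.0 − T) = 3926.9 + 43.054 T
73885.7 − 3926.9 = 1069.244 T
T = 69958.8 / 1069.244 = 65.43 °C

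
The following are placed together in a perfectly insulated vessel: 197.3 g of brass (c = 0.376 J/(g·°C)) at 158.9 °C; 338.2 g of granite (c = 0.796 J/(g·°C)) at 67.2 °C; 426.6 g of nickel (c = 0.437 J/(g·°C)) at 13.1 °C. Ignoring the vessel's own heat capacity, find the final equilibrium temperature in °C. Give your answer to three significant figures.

T_f = 61.0 °C

Σ mᵢcᵢ(T − Tᵢ) = 0  ⇒  T = Σ mᵢcᵢTᵢ / Σ mᵢcᵢ
Σ mᵢcᵢ = 197.3×0.376 + 338.2×0.796 + 426.6×0.437 = 529.8162
Σ mᵢcᵢTᵢ = 74.1848×158.9 + 269.2072×67.2 + 186.4242×13.1 = 32321
T = 32321 / 529.8162 = 61.00 °C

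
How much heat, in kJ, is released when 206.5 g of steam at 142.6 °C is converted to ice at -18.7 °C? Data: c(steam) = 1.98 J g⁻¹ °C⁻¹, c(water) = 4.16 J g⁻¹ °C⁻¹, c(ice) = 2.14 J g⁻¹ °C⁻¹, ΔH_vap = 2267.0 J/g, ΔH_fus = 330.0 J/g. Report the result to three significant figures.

q1 (cool steam 142.6→100 °C): 206.5 × 1.98 × 42.6 = 17418 J
q2 (condense at 100 °C): 206.5 × 2267.0 = 468136 J
q3 (cool water 100→0 °C): 206.5 × 4.16 × 100.0 = 85904 J
q4 (freeze at 0 °C): 206.5 × 330.0 = 68145 J
q5 (cool ice 0→-18.7 °C): 206.5 × 2.14 × 18.7 = 8264 J
Total: 17418 + 468136 + 85904 + 68145 + 8264 = 647867 J = 648 kJ

q = 648 kJ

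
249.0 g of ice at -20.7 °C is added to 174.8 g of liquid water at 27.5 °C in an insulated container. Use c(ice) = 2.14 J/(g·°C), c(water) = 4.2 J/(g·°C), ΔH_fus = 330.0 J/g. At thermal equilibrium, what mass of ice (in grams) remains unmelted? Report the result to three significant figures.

m_ice remaining = 221 g

Heat to warm all ice to 0 °C: 249.0×2.14×20.7 = 11030 J
Heat released by water cooling to 0 °C: 174.8×4.2×27.5 = 20189 J
20189 J < 11030 + 249.0×330.0 = 93200 J, so not all ice melts; final T = 0 °C.
Heat left for melting: 20189 − 11030 = 9159 J
Mass melted = 9159 / 330.0 = 27.75 g
Ice remaining = 249.0 − 27.75 = 221.25 g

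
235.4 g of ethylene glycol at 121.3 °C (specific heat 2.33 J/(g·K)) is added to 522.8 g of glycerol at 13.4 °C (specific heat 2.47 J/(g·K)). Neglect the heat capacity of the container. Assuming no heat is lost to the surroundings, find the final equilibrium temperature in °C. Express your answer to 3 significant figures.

T_f = 45.6 °C

Heat lost by ethylene glycol = heat gained by glycerol.
(235.4)(2.33)(121.3 − T) = (522.8)(2.47)(T − 13.4)
548.482 (121.3 − T) = 1291.316 (T − 13.4)
66531 − 548.482 T = 1291.316 T − 17304
83835 = 1839.798 T
T = 45.57 °C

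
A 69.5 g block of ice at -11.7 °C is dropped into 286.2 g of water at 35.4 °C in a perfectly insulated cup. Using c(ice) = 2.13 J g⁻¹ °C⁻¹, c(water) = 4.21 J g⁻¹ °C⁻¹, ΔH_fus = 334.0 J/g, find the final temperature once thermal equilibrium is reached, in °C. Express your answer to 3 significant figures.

Heat to bring ice to 0 °C and melt it: q₁ = 69.5×2.13×11.7 + 69.5×334.0 = 24945 J
Heat the water can supply cooling to 0 °C: 286.2×4.21×35.4 = 42653.5 J > q₁, so all ice melts.
Energy balance: 286.2×4.21×(35.4 − T) = 24945 + 69.5×4.21×(T − 0)
1204.902(35.4 − T) = 24945 + 292.595 T
42653.5 − 24945 = 1497.497 T
T = 17708.5 / 1497.497 = 11.83 °C

T_f = 11.8 °C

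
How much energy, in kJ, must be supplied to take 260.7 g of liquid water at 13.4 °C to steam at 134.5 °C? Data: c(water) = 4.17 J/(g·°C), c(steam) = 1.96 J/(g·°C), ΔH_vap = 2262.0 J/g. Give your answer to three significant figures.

q = 701 kJ

q1 (heat water 13.4→100.0 °C): 260.7 × 4.17 × 86.6 = 94145 J
q2 (vaporize at 100 °C): 260.7 × 2262.0 = 589703 J
q3 (heat steam 100.0→134.5 °C): 260.7 × 1.96 × 34.5 = 17629 J
Total: 94145 + 589703 + 17629 = 701477 J = 701 kJ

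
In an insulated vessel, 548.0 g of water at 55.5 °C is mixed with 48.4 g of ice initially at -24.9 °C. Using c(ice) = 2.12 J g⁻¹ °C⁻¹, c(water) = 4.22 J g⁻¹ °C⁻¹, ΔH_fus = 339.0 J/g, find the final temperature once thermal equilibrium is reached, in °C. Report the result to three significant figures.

Heat to bring ice to 0 °C and melt it: q₁ = 48.4×2.12×24.9 + 48.4×339.0 = 18963 J
Heat the water can supply cooling to 0 °C: 548.0×4.22×55.5 = 128347 J > q₁, so all ice melts.
Energy balance: 548.0×4.22×(55.5 − T) = 18963 + 48.4×4.22×(T − 0)
2312.56(55.5 − T) = 18963 + 204.248 T
128347 − 18963 = 2516.808 T
T = 109384 / 2516.808 = 43.46 °C

T_f = 43.5 °C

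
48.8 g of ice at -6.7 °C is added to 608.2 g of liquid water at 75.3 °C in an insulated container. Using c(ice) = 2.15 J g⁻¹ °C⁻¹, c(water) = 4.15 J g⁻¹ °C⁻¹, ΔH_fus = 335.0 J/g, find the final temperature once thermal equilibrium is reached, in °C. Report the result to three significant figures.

Heat to bring ice to 0 °C and melt it: q₁ = 48.8×2.15×6.7 + 48.8×335.0 = 17051 J
Heat the water can supply cooling to 0 °C: 608.2×4.15×75.3 = 190059 J > q₁, so all ice melts.
Energy balance: 608.2×4.15×(75.3 − T) = 17051 + 48.8×4.15×(T − 0)
2524.03(75.3 − T) = 17051 + 202.52 T
190059 − 17051 = 2726.55 T
T = 173008 / 2726.55 = 63.45 °C

T_f = 63.5 °C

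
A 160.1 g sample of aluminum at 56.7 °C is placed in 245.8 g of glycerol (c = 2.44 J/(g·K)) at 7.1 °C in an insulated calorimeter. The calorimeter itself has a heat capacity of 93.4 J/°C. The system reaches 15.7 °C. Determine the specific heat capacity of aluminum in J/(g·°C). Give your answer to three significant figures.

c = 0.908 J/(g·°C)

q_gained = (245.8 × 2.44 + 93.4) × (15.7 − 7.1) = 5961 J
q_lost = 160.1 × c × (56.7 − 15.7) = 6564.1 c
Set equal: c = 5961 / 6564.1 = 0.908 J/(g·°C)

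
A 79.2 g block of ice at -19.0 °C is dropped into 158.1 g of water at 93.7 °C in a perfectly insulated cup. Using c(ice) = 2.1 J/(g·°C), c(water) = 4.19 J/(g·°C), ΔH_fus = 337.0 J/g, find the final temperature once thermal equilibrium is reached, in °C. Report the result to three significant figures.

Heat to bring ice to 0 °C and melt it: q₁ = 79.2×2.1×19.0 + 79.2×337.0 = 29850 J
Heat the water can supply cooling to 0 °C: 158.1×4.19×93.7 = 62070.5 J > q₁, so all ice melts.
Energy balance: 158.1×4.19×(93.7 − T) = 29850 + 79.2×4.19×(T − 0)
662.439(93.7 − T) = 29850 + 331.848 T
62070.5 − 29850 = 994.287 T
T = 32220.5 / 994.287 = 32.41 °C

T_f = 32.4 °C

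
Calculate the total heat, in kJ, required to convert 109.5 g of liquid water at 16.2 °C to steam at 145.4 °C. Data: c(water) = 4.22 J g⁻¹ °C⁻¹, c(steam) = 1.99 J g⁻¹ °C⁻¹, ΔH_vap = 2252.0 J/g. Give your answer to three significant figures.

q = 295 kJ

q1 (heat water 16.2→100.0 °C): 109.5 × 4.22 × 83.8 = 38723 J
q2 (vaporize at 100 °C): 109.5 × 2252.0 = 246594 J
q3 (heat steam 100.0→145.4 °C): 109.5 × 1.99 × 45.4 = 9893 J
Total: 38723 + 246594 + 9893 = 295210 J = 295 kJ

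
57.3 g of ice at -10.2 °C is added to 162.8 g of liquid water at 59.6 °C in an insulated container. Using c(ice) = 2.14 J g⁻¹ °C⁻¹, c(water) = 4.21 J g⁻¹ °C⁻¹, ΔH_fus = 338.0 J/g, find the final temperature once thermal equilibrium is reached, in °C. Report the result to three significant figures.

T_f = 21.8 °C

Heat to bring ice to 0 °C and melt it: q₁ = 57.3×2.14×10.2 + 57.3×338.0 = 20618 J
Heat the water can supply cooling to 0 °C: 162.8×4.21×59.6 = 40849.1 J > q₁, so all ice melts.
Energy balance: 162.8×4.21×(59.6 − T) = 20618 + 57.3×4.21×(T − 0)
685.388(59.6 − T) = 20618 + 241.233 T
40849.1 − 20618 = 926.621 T
T = 20231.1 / 926.621 = 21.83 °C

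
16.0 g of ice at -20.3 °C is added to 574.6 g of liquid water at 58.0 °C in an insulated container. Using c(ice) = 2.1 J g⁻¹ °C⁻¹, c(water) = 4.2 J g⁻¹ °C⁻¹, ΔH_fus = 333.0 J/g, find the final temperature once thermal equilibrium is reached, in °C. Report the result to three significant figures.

Heat to bring ice to 0 °C and melt it: q₁ = 16.0×2.1×20.3 + 16.0×333.0 = 6010.1 J
Heat the water can supply cooling to 0 °C: 574.6×4.2×58.0 = 139973 J > q₁, so all ice melts.
Energy balance: 574.6×4.2×(58.0 − T) = 6010.1 + 16.0×4.2×(T − 0)
2413.32(58.0 − T) = 6010.1 + 67.2 T
139973 − 6010.1 = 2480.52 T
T = 133962.9 / 2480.52 = 54.01 °C

T_f = 54.0 °C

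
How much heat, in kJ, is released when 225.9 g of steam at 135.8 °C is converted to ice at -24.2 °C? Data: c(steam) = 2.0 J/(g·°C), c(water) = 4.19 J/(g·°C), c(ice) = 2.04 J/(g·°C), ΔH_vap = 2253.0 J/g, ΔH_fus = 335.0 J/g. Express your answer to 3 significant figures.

q = 707 kJ

q1 (cool steam 135.8→100 °C): 225.9 × 2.0 × 35.8 = 16174 J
q2 (condense at 100 °C): 225.9 × 2253.0 = 508953 J
q3 (cool water 100→0 °C): 225.9 × 4.19 × 100.0 = 94652 J
q4 (freeze at 0 °C): 225.9 × 335.0 = 75677 J
q5 (cool ice 0→-24.2 °C): 225.9 × 2.04 × 24.2 = 11152 J
Total: 16174 + 508953 + 94652 + 75677 + 11152 = 706608 J = 707 kJ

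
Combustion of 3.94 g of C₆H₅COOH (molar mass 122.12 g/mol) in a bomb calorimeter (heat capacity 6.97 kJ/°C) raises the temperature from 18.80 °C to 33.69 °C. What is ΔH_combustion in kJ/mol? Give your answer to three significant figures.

ΔT = 33.69 − 18.80 = 14.89 °C
q_cal = C_cal × ΔT = 6.97 × 14.89 = 103.7833 kJ
n = 3.94 / 122.12 = 0.03226 mol
q_rxn = −q_cal = -103.7833 kJ
ΔH = -103.7833 / 0.03226 = -3217 kJ/mol

ΔH = -3220 kJ/mol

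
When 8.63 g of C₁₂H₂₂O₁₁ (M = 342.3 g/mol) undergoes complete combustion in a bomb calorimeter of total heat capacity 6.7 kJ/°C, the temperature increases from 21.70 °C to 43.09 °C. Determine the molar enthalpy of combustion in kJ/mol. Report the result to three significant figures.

ΔH = -5680 kJ/mol

ΔT = 43.09 − 21.70 = 21.39 °C
q_cal = C_cal × ΔT = 6.7 × 21.39 = 143.313 kJ
n = 8.63 / 342.3 = 0.02521 mol
q_rxn = −q_cal = -143.313 kJ
ΔH = -143.313 / 0.02521 = -5684.8 kJ/mol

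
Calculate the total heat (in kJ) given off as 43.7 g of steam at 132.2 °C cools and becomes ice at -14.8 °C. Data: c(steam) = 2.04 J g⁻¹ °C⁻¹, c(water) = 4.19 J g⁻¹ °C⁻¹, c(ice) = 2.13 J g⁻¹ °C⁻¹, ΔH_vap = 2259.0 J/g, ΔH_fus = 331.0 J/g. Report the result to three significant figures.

q1 (cool steam 132.2→100 °C): 43.7 × 2.04 × 32.2 = 2871 J
q2 (condense at 100 °C): 43.7 × 2259.0 = 98718 J
q3 (cool water 100→0 °C): 43.7 × 4.19 × 100.0 = 18310 J
q4 (freeze at 0 °C): 43.7 × 331.0 = 14465 J
q5 (cool ice 0→-14.8 °C): 43.7 × 2.13 × 14.8 = 1378 J
Total: 2871 + 98718 + 18310 + 14465 + 1378 = 135742 J = 136 kJ

q = 136 kJ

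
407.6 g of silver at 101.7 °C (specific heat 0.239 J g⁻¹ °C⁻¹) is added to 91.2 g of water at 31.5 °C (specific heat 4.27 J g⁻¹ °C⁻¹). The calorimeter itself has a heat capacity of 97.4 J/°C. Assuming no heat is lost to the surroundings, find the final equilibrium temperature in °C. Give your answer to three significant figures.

T_f = 43.2 °C

Heat lost by silver = heat gained by water + calorimeter.
(407.6)(0.239)(101.7 − T) = [(91.2)(4.27) + 97.4](T − 31.5)
97.4164 (101.7 − T) = 486.824 (T − 31.5)
9907.2 − 97.4164 T = 486.824 T − 15335
25242.2 = 584.2404 T
T = 43.21 °C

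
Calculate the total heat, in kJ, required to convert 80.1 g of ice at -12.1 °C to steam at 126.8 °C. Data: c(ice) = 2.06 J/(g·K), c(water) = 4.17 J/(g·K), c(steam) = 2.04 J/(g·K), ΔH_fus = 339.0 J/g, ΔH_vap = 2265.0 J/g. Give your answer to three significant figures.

q = 248 kJ

q1 (heat ice -12.1→0.0 °C): 80.1 × 2.06 × 12.1 = 1997 J
q2 (melt at 0 °C): 80.1 × 339.0 = 27154 J
q3 (heat water 0.0→100.0 °C): 80.1 × 4.17 × 100.0 = 33402 J
q4 (vaporize at 100 °C): 80.1 × 2265.0 = 181427 J
q5 (heat steam 100.0→126.8 °C): 80.1 × 2.04 × 26.8 = 4379 J
Total: 1997 + 27154 + 33402 + 181427 + 4379 = 248359 J = 248 kJ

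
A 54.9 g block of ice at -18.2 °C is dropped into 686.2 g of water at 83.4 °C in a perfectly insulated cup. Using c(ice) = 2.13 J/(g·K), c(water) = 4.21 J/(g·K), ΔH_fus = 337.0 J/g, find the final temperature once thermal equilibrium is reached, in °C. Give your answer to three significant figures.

Heat to bring ice to 0 °C and melt it: q₁ = 54.9×2.13×18.2 + 54.9×337.0 = 20630 J
Heat the water can supply cooling to 0 °C: 686.2×4.21×83.4 = 240934 J > q₁, so all ice melts.
Energy balance: 686.2×4.21×(83.4 − T) = 20630 + 54.9×4.21×(T − 0)
2888.902(83.4 − T) = 20630 + 231.129 T
240934 − 20630 = 3120.031 T
T = 220304 / 3120.031 = 70.61 °C

T_f = 70.6 °C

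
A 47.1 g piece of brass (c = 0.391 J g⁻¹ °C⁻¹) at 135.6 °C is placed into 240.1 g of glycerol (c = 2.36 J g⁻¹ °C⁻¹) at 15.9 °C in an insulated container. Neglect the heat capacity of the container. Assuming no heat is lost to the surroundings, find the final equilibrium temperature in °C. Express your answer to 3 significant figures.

Heat lost by brass = heat gained by glycerol.
(47.1)(0.391)(135.6 − T) = (240.1)(2.36)(T − 15.9)
18.4161 (135.6 − T) = 566.636 (T − 15.9)
2497.2 − 18.4161 T = 566.636 T − 9009.5
11506.7 = 585.0521 T
T = 19.67 °C

T_f = 19.7 °C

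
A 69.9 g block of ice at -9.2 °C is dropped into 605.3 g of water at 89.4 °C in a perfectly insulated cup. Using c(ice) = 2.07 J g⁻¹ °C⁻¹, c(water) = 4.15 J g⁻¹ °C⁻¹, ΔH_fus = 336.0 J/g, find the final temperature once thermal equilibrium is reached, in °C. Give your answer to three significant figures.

T_f = 71.3 °C

Heat to bring ice to 0 °C and melt it: q₁ = 69.9×2.07×9.2 + 69.9×336.0 = 24818 J
Heat the water can supply cooling to 0 °C: 605.3×4.15×89.4 = 224572 J > q₁, so all ice melts.
Energy balance: 605.3×4.15×(89.4 − T) = 24818 + 69.9×4.15×(T − 0)
2511.995(89.4 − T) = 24818 + 290.085 T
224572 − 24818 = 2802.080 T
T = 199754 / 2802.080 = 71.29 °C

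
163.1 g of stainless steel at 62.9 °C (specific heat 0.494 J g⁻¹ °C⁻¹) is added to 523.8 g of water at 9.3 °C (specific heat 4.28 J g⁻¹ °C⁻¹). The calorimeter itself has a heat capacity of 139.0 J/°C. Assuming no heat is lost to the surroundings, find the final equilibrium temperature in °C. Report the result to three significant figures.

T_f = 11.1 °C

Heat lost by stainless steel = heat gained by water + calorimeter.
(163.1)(0.494)(62.9 − T) = [(523.8)(4.28) + 139.0](T − 9.3)
80.5714 (62.9 − T) = 2380.864 (T − 9.3)
5067.9 − 80.5714 T = 2380.864 T − 22142
27209.9 = 2461.4354 T
T = 11.05 °C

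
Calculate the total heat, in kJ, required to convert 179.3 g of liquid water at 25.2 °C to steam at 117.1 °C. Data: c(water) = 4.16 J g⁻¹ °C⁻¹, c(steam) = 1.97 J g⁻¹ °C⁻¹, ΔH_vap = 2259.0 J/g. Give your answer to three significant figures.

q1 (heat water 25.2→100.0 °C): 179.3 × 4.16 × 74.8 = 55792 J
q2 (vaporize at 100 °C): 179.3 × 2259.0 = 405039 J
q3 (heat steam 100.0→117.1 °C): 179.3 × 1.97 × 17.1 = 6040 J
Total: 55792 + 405039 + 6040 = 466871 J = 467 kJ

q = 467 kJ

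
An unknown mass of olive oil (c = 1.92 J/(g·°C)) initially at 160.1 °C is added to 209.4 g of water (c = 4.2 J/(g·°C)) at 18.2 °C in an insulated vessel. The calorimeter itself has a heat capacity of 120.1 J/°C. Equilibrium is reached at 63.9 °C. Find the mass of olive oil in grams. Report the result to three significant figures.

m = 247 g

q_gained = (209.4 × 4.2 + 120.1) × (63.9 − 18.2) = 45680 J
q_lost = m × 1.92 × (160.1 − 63.9) = 184.704 m
m = 45680 / 184.704 = 247 g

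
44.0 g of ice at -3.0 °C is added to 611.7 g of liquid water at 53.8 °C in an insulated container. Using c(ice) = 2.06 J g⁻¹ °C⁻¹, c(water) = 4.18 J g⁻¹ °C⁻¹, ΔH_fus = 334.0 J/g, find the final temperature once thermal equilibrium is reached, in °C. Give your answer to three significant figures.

T_f = 44.7 °C

Heat to bring ice to 0 °C and melt it: q₁ = 44.0×2.06×3.0 + 44.0×334.0 = 14968 J
Heat the water can supply cooling to 0 °C: 611.7×4.18×53.8 = 137562 J > q₁, so all ice melts.
Energy balance: 611.7×4.18×(53.8 − T) = 14968 + 44.0×4.18×(T − 0)
2556.906(53.8 − T) = 14968 + 183.92 T
137562 − 14968 = 2740.826 T
T = 122594 / 2740.826 = 44.73 °C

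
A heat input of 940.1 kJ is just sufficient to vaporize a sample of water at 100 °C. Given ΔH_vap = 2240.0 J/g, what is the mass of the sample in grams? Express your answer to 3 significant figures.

m = 420 g

m = q / ΔH_vap = 940100 J / 2240.0 J/g = 420 g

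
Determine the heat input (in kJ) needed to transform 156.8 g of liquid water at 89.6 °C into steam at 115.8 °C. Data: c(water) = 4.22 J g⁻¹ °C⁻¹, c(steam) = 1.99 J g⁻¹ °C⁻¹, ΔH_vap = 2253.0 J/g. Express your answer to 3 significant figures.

q = 365 kJ

q1 (heat water 89.6→100.0 °C): 156.8 × 4.22 × 10.4 = 6882 J
q2 (vaporize at 100 °C): 156.8 × 2253.0 = 353270 J
q3 (heat steam 100.0→115.8 °C): 156.8 × 1.99 × 15.8 = 4930 J
Total: 6882 + 353270 + 4930 = 365082 J = 365 kJ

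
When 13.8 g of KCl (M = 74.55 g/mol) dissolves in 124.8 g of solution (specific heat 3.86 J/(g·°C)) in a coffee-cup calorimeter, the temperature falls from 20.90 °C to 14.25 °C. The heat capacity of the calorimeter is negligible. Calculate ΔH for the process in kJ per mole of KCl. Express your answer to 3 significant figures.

|ΔT| = |14.25 − 20.90| = 6.65 °C
|q_surr| = (124.8 × 3.86) × 6.65 = 481.728 × 6.65 = 3203 J
n(KCl) = 13.8 / 74.55 = 0.1851 mol
Temperature fell, so q_rxn = +|q_surr| = 3.203 kJ
ΔH = q_rxn / n = 17.30 kJ/mol

ΔH = 17.3 kJ/mol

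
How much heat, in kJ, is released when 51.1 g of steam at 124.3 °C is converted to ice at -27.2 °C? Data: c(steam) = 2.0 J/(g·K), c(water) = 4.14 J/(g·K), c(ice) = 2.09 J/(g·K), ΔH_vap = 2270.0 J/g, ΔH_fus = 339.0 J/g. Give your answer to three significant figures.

q = 160 kJ

q1 (cool steam 124.3→100 °C): 51.1 × 2.0 × 24.3 = 2483 J
q2 (condense at 100 °C): 51.1 × 2270.0 = 115997 J
q3 (cool water 100→0 °C): 51.1 × 4.14 × 100.0 = 21155 J
q4 (freeze at 0 °C): 51.1 × 339.0 = 17323 J
q5 (cool ice 0→-27.2 °C): 51.1 × 2.09 × 27.2 = 2905 J
Total: 2483 + 115997 + 21155 + 17323 + 2905 = 159863 J = 160 kJ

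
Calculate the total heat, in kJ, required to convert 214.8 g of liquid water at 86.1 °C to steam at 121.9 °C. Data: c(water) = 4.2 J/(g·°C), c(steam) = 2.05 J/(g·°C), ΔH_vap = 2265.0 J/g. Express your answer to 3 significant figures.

q1 (heat water 86.1→100.0 °C): 214.8 × 4.2 × 13.9 = 12540 J
q2 (vaporize at 100 °C): 214.8 × 2265.0 = 486522 J
q3 (heat steam 100.0→121.9 °C): 214.8 × 2.05 × 21.9 = 9643 J
Total: 12540 + 486522 + 9643 = 508705 J = 509 kJ

q = 509 kJ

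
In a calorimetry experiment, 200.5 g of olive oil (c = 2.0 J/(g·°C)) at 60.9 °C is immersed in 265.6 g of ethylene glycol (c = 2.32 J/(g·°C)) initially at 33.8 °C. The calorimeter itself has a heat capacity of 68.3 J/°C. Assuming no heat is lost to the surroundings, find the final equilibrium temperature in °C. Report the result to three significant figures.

Heat lost by olive oil = heat gained by ethylene glycol + calorimeter.
(200.5)(2.0)(60.9 − T) = [(265.6)(2.32) + 68.3](T − 33.8)
401 (60.9 − T) = 684.492 (T − 33.8)
24421 − 401 T = 684.492 T − 23136
47557 = 1085.492 T
T = 43.81 °C

T_f = 43.8 °C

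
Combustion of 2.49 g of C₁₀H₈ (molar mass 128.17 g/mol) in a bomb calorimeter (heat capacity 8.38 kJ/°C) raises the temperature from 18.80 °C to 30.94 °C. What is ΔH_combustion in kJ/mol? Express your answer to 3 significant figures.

ΔH = -5240 kJ/mol

ΔT = 30.94 − 18.80 = 12.14 °C
q_cal = C_cal × ΔT = 8.38 × 12.14 = 101.7332 kJ
n = 2.49 / 128.17 = 0.01943 mol
q_rxn = −q_cal = -101.7332 kJ
ΔH = -101.7332 / 0.01943 = -5236 kJ/mol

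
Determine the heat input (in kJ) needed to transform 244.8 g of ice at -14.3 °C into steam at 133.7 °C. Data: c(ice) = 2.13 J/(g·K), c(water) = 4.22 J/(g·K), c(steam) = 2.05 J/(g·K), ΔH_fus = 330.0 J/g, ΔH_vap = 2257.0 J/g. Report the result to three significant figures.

q = 761 kJ

q1 (heat ice -14.3→0.0 °C): 244.8 × 2.13 × 14.3 = 7456 J
q2 (melt at 0 °C): 244.8 × 330.0 = 80784 J
q3 (heat water 0.0→100.0 °C): 244.8 × 4.22 × 100.0 = 103306 J
q4 (vaporize at 100 °C): 244.8 × 2257.0 = 552514 J
q5 (heat steam 100.0→133.7 °C): 244.8 × 2.05 × 33.7 = 16912 J
Total: 7456 + 80784 + 103306 + 552514 + 16912 = 760972 J = 761 kJ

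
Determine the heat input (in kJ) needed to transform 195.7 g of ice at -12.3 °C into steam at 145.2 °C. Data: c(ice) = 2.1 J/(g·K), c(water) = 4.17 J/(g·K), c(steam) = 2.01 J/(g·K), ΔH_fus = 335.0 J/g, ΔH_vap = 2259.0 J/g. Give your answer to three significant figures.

q = 612 kJ

q1 (heat ice -12.3→0.0 °C): 195.7 × 2.1 × 12.3 = 5055 J
q2 (melt at 0 °C): 195.7 × 335.0 = 65560 J
q3 (heat water 0.0→100.0 °C): 195.7 × 4.17 × 100.0 = 81607 J
q4 (vaporize at 100 °C): 195.7 × 2259.0 = 442086 J
q5 (heat steam 100.0→145.2 °C): 195.7 × 2.01 × 45.2 = 17780 J
Total: 5055 + 65560 + 81607 + 442086 + 17780 = 612088 J = 612 kJ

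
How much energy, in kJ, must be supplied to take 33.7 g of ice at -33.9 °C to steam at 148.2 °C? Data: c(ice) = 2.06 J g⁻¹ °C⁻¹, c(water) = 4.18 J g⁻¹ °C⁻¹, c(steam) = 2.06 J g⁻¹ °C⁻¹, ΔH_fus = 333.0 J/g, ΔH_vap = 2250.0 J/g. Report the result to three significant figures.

q1 (heat ice -33.9→0.0 °C): 33.7 × 2.06 × 33.9 = 2353 J
q2 (melt at 0 °C): 33.7 × 333.0 = 11222 J
q3 (heat water 0.0→100.0 °C): 33.7 × 4.18 × 100.0 = 14087 J
q4 (vaporize at 100 °C): 33.7 × 2250.0 = 75825 J
q5 (heat steam 100.0→148.2 °C): 33.7 × 2.06 × 48.2 = 3346 J
Total: 2353 + 11222 + 14087 + 75825 + 3346 = 106833 J = 107 kJ

q = 107 kJ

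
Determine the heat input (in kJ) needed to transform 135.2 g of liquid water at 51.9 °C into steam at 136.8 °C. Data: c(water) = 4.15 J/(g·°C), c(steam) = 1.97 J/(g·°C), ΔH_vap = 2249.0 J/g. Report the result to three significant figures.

q = 341 kJ

q1 (heat water 51.9→100.0 °C): 135.2 × 4.15 × 48.1 = 26988 J
q2 (vaporize at 100 °C): 135.2 × 2249.0 = 304065 J
q3 (heat steam 100.0→136.8 °C): 135.2 × 1.97 × 36.8 = 9801 J
Total: 26988 + 304065 + 9801 = 340854 J = 341 kJ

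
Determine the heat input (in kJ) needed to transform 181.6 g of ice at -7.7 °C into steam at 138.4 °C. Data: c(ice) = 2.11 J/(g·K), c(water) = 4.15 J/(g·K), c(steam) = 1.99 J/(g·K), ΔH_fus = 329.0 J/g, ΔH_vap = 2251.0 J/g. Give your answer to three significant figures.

q = 561 kJ

q1 (heat ice -7.7→0.0 °C): 181.6 × 2.11 × 7.7 = 2950 J
q2 (melt at 0 °C): 181.6 × 329.0 = 59746 J
q3 (heat water 0.0→100.0 °C): 181.6 × 4.15 × 100.0 = 75364 J
q4 (vaporize at 100 °C): 181.6 × 2251.0 = 408782 J
q5 (heat steam 100.0→138.4 °C): 181.6 × 1.99 × 38.4 = 13877 J
Total: 2950 + 59746 + 75364 + 408782 + 13877 = 560719 J = 561 kJ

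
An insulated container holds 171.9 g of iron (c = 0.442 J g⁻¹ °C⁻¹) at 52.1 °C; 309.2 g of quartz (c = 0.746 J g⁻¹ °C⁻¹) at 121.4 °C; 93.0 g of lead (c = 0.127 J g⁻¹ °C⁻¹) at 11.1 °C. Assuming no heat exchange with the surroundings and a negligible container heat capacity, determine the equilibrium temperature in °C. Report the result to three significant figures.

Σ mᵢcᵢ(T − Tᵢ) = 0  ⇒  T = Σ mᵢcᵢTᵢ / Σ mᵢcᵢ
Σ mᵢcᵢ = 171.9×0.442 + 309.2×0.746 + 93.0×0.127 = 318.4540
Σ mᵢcᵢTᵢ = 75.9798×52.1 + 230.6632×121.4 + 11.811×11.1 = 32092
T = 32092 / 318.4540 = 100.8 °C

T_f = 101 °C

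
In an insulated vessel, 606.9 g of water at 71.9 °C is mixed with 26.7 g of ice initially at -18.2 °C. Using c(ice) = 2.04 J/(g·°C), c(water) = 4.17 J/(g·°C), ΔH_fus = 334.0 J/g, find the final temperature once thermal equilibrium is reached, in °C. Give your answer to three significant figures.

Heat to bring ice to 0 °C and melt it: q₁ = 26.7×2.04×18.2 + 26.7×334.0 = 9909.1 J
Heat the water can supply cooling to 0 °C: 606.9×4.17×71.9 = 181963 J > q₁, so all ice melts.
Energy balance: 606.9×4.17×(71.9 − T) = 9909.1 + 26.7×4.17×(T − 0)
2530.773(71.9 − T) = 9909.1 + 111.339 T
181963 − 9909.1 = 2642.112 T
T = 172053.9 / 2642.112 = 65.12 °C

T_f = 65.1 °C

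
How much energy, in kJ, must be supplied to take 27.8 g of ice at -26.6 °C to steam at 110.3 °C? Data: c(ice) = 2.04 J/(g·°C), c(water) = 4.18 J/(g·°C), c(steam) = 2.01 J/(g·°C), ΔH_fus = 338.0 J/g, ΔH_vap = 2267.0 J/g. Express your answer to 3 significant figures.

q = 86.1 kJ

q1 (heat ice -26.6→0.0 °C): 27.8 × 2.04 × 26.6 = 1509 J
q2 (melt at 0 °C): 27.8 × 338.0 = 9396 J
q3 (heat water 0.0→100.0 °C): 27.8 × 4.18 × 100.0 = 11620 J
q4 (vaporize at 100 °C): 27.8 × 2267.0 = 63023 J
q5 (heat steam 100.0→110.3 °C): 27.8 × 2.01 × 10.3 = 576 J
Total: 1509 + 9396 + 11620 + 63023 + 576 = 86124 J = 86.1 kJ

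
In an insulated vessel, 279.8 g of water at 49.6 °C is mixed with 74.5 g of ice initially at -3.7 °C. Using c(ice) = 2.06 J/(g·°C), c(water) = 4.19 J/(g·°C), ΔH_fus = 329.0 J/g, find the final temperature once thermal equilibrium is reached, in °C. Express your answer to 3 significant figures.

Heat to bring ice to 0 °C and melt it: q₁ = 74.5×2.06×3.7 + 74.5×329.0 = 25078 J
Heat the water can supply cooling to 0 °C: 279.8×4.19×49.6 = 58149.2 J > q₁, so all ice melts.
Energy balance: 279.8×4.19×(49.6 − T) = 25078 + 74.5×4.19×(T − 0)
1172.362(49.6 − T) = 25078 + 312.155 T
58149.2 − 25078 = 1484.517 T
T = 33071.2 / 1484.517 = 22.28 °C

T_f = 22.3 °C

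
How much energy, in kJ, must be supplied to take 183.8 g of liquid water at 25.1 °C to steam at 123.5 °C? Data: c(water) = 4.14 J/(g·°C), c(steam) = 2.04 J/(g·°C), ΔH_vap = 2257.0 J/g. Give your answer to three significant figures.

q1 (heat water 25.1→100.0 °C): 183.8 × 4.14 × 74.9 = 56994 J
q2 (vaporize at 100 °C): 183.8 × 2257.0 = 414837 J
q3 (heat steam 100.0→123.5 °C): 183.8 × 2.04 × 23.5 = 8811 J
Total: 56994 + 414837 + 8811 = 480642 J = 481 kJ

q = 481 kJ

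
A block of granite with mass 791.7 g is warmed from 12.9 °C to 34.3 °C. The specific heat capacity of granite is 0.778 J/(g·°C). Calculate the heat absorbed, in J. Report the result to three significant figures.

q = 13200 J

q = m c ΔT = 791.7 × 0.778 × (34.3 − 12.9)
q = 791.7 × 0.778 × 21.4 = 13180 J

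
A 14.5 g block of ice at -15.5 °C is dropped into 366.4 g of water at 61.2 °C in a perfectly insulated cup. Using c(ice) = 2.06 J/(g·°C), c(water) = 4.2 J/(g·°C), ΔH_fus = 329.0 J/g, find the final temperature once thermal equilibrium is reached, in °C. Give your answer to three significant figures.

Heat to bring ice to 0 °C and melt it: q₁ = 14.5×2.06×15.5 + 14.5×329.0 = 5233.5 J
Heat the water can supply cooling to 0 °C: 366.4×4.2×61.2 = 94179.5 J > q₁, so all ice melts.
Energy balance: 366.4×4.2×(61.2 − T) = 5233.5 + 14.5×4.2×(T − 0)
1538.88(61.2 − T) = 5233.5 + 60.9 T
94179.5 − 5233.5 = 1599.78 T
T = 88946.0 / 1599.78 = 55.60 °C

T_f = 55.6 °C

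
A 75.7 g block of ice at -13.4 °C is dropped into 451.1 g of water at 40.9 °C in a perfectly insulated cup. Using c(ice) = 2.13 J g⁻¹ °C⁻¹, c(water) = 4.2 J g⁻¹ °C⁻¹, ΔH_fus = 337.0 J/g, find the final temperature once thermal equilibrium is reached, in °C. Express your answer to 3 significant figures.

Heat to bring ice to 0 °C and melt it: q₁ = 75.7×2.13×13.4 + 75.7×337.0 = 27672 J
Heat the water can supply cooling to 0 °C: 451.1×4.2×40.9 = 77490.0 J > q₁, so all ice melts.
Energy balance: 451.1×4.2×(40.9 − T) = 27672 + 75.7×4.2×(T − 0)
1894.62(40.9 − T) = 27672 + 317.94 T
77490.0 − 27672 = 2212.56 T
T = 49818.0 / 2212.56 = 22.52 °C

T_f = 22.5 °C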